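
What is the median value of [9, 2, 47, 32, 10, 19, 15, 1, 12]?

12

Step 1: Sort the data in ascending order: [1, 2, 9, 10, 12, 15, 19, 32, 47]
Step 2: The number of values is n = 9.
Step 3: Since n is odd, the median is the middle value at position 5: 12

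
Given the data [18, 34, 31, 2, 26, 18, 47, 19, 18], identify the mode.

18

Step 1: Count the frequency of each value:
  2: appears 1 time(s)
  18: appears 3 time(s)
  19: appears 1 time(s)
  26: appears 1 time(s)
  31: appears 1 time(s)
  34: appears 1 time(s)
  47: appears 1 time(s)
Step 2: The value 18 appears most frequently (3 times).
Step 3: Mode = 18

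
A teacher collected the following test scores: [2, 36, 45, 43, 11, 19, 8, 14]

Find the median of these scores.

16.5

Step 1: Sort the data in ascending order: [2, 8, 11, 14, 19, 36, 43, 45]
Step 2: The number of values is n = 8.
Step 3: Since n is even, the median is the average of positions 4 and 5:
  Median = (14 + 19) / 2 = 16.5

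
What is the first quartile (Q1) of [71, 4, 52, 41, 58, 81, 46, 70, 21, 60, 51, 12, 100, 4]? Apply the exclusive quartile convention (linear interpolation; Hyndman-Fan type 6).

18.75

Step 1: Sort the data: [4, 4, 12, 21, 41, 46, 51, 52, 58, 60, 70, 71, 81, 100]
Step 2: n = 14
Step 3: Using the exclusive quartile method:
  Q1 = 18.75
  Q2 (median) = 51.5
  Q3 = 70.25
  IQR = Q3 - Q1 = 70.25 - 18.75 = 51.5
Step 4: Q1 = 18.75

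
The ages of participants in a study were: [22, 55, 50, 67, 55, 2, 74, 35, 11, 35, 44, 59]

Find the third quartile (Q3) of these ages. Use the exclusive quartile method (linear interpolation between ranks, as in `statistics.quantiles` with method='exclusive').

58

Step 1: Sort the data: [2, 11, 22, 35, 35, 44, 50, 55, 55, 59, 67, 74]
Step 2: n = 12
Step 3: Using the exclusive quartile method:
  Q1 = 25.25
  Q2 (median) = 47
  Q3 = 58
  IQR = Q3 - Q1 = 58 - 25.25 = 32.75
Step 4: Q3 = 58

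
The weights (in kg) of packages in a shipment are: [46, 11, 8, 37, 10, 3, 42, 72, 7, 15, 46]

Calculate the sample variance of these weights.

509.8

Step 1: Compute the mean: (46 + 11 + 8 + 37 + 10 + 3 + 42 + 72 + 7 + 15 + 46) / 11 = 27
Step 2: Compute squared deviations from the mean:
  (46 - 27)^2 = 361
  (11 - 27)^2 = 256
  (8 - 27)^2 = 361
  (37 - 27)^2 = 100
  (10 - 27)^2 = 289
  (3 - 27)^2 = 576
  (42 - 27)^2 = 225
  (72 - 27)^2 = 2025
  (7 - 27)^2 = 400
  (15 - 27)^2 = 144
  (46 - 27)^2 = 361
Step 3: Sum of squared deviations = 5098
Step 4: Sample variance = 5098 / 10 = 509.8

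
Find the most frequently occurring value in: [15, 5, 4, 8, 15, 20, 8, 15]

15

Step 1: Count the frequency of each value:
  4: appears 1 time(s)
  5: appears 1 time(s)
  8: appears 2 time(s)
  15: appears 3 time(s)
  20: appears 1 time(s)
Step 2: The value 15 appears most frequently (3 times).
Step 3: Mode = 15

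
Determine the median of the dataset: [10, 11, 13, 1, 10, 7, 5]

10

Step 1: Sort the data in ascending order: [1, 5, 7, 10, 10, 11, 13]
Step 2: The number of values is n = 7.
Step 3: Since n is odd, the median is the middle value at position 4: 10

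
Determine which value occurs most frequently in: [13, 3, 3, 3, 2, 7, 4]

3

Step 1: Count the frequency of each value:
  2: appears 1 time(s)
  3: appears 3 time(s)
  4: appears 1 time(s)
  7: appears 1 time(s)
  13: appears 1 time(s)
Step 2: The value 3 appears most frequently (3 times).
Step 3: Mode = 3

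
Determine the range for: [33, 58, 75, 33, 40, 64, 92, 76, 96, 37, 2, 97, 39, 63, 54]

95

Step 1: Identify the maximum value: max = 97
Step 2: Identify the minimum value: min = 2
Step 3: Range = max - min = 97 - 2 = 95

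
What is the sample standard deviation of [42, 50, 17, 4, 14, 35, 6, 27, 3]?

17.3494

Step 1: Compute the mean: 22
Step 2: Sum of squared deviations from the mean: 2408
Step 3: Sample variance = 2408 / 8 = 301
Step 4: Standard deviation = sqrt(301) = 17.3494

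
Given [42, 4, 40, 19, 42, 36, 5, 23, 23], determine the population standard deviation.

14.1421

Step 1: Compute the mean: 26
Step 2: Sum of squared deviations from the mean: 1800
Step 3: Population variance = 1800 / 9 = 200
Step 4: Standard deviation = sqrt(200) = 14.1421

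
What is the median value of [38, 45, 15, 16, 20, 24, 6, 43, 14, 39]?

22

Step 1: Sort the data in ascending order: [6, 14, 15, 16, 20, 24, 38, 39, 43, 45]
Step 2: The number of values is n = 10.
Step 3: Since n is even, the median is the average of positions 5 and 6:
  Median = (20 + 24) / 2 = 22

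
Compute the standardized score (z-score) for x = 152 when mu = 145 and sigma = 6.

1.1667

Step 1: Recall the z-score formula: z = (x - mu) / sigma
Step 2: Substitute values: z = (152 - 145) / 6
Step 3: z = 7 / 6 = 1.1667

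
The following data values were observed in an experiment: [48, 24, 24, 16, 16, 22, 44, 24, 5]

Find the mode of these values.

24

Step 1: Count the frequency of each value:
  5: appears 1 time(s)
  16: appears 2 time(s)
  22: appears 1 time(s)
  24: appears 3 time(s)
  44: appears 1 time(s)
  48: appears 1 time(s)
Step 2: The value 24 appears most frequently (3 times).
Step 3: Mode = 24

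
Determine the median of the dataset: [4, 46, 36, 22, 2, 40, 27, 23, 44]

27

Step 1: Sort the data in ascending order: [2, 4, 22, 23, 27, 36, 40, 44, 46]
Step 2: The number of values is n = 9.
Step 3: Since n is odd, the median is the middle value at position 5: 27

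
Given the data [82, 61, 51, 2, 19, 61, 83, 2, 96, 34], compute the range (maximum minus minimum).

94

Step 1: Identify the maximum value: max = 96
Step 2: Identify the minimum value: min = 2
Step 3: Range = max - min = 96 - 2 = 94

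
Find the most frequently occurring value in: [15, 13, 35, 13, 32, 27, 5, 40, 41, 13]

13

Step 1: Count the frequency of each value:
  5: appears 1 time(s)
  13: appears 3 time(s)
  15: appears 1 time(s)
  27: appears 1 time(s)
  32: appears 1 time(s)
  35: appears 1 time(s)
  40: appears 1 time(s)
  41: appears 1 time(s)
Step 2: The value 13 appears most frequently (3 times).
Step 3: Mode = 13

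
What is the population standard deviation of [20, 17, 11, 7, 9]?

4.9153

Step 1: Compute the mean: 12.8
Step 2: Sum of squared deviations from the mean: 120.8
Step 3: Population variance = 120.8 / 5 = 24.16
Step 4: Standard deviation = sqrt(24.16) = 4.9153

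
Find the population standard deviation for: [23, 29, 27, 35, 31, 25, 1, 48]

12.3485

Step 1: Compute the mean: 27.375
Step 2: Sum of squared deviations from the mean: 1219.875
Step 3: Population variance = 1219.875 / 8 = 152.4844
Step 4: Standard deviation = sqrt(152.4844) = 12.3485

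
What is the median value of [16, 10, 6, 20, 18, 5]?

13

Step 1: Sort the data in ascending order: [5, 6, 10, 16, 18, 20]
Step 2: The number of values is n = 6.
Step 3: Since n is even, the median is the average of positions 3 and 4:
  Median = (10 + 16) / 2 = 13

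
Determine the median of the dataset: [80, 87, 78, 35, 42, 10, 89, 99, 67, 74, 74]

74

Step 1: Sort the data in ascending order: [10, 35, 42, 67, 74, 74, 78, 80, 87, 89, 99]
Step 2: The number of values is n = 11.
Step 3: Since n is odd, the median is the middle value at position 6: 74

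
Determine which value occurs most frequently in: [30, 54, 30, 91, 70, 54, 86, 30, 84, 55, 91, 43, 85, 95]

30

Step 1: Count the frequency of each value:
  30: appears 3 time(s)
  43: appears 1 time(s)
  54: appears 2 time(s)
  55: appears 1 time(s)
  70: appears 1 time(s)
  84: appears 1 time(s)
  85: appears 1 time(s)
  86: appears 1 time(s)
  91: appears 2 time(s)
  95: appears 1 time(s)
Step 2: The value 30 appears most frequently (3 times).
Step 3: Mode = 30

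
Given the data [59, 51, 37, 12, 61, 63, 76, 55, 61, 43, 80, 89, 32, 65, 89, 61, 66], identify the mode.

61

Step 1: Count the frequency of each value:
  12: appears 1 time(s)
  32: appears 1 time(s)
  37: appears 1 time(s)
  43: appears 1 time(s)
  51: appears 1 time(s)
  55: appears 1 time(s)
  59: appears 1 time(s)
  61: appears 3 time(s)
  63: appears 1 time(s)
  65: appears 1 time(s)
  66: appears 1 time(s)
  76: appears 1 time(s)
  80: appears 1 time(s)
  89: appears 2 time(s)
Step 2: The value 61 appears most frequently (3 times).
Step 3: Mode = 61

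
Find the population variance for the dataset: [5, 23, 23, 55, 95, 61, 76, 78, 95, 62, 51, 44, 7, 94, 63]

855.0489

Step 1: Compute the mean: (5 + 23 + 23 + 55 + 95 + 61 + 76 + 78 + 95 + 62 + 51 + 44 + 7 + 94 + 63) / 15 = 55.4667
Step 2: Compute squared deviations from the mean:
  (5 - 55.4667)^2 = 2546.8844
  (23 - 55.4667)^2 = 1054.0844
  (23 - 55.4667)^2 = 1054.0844
  (55 - 55.4667)^2 = 0.2178
  (95 - 55.4667)^2 = 1562.8844
  (61 - 55.4667)^2 = 30.6178
  (76 - 55.4667)^2 = 421.6178
  (78 - 55.4667)^2 = 507.7511
  (95 - 55.4667)^2 = 1562.8844
  (62 - 55.4667)^2 = 42.6844
  (51 - 55.4667)^2 = 19.9511
  (44 - 55.4667)^2 = 131.4844
  (7 - 55.4667)^2 = 2349.0178
  (94 - 55.4667)^2 = 1484.8178
  (63 - 55.4667)^2 = 56.7511
Step 3: Sum of squared deviations = 12825.7333
Step 4: Population variance = 12825.7333 / 15 = 855.0489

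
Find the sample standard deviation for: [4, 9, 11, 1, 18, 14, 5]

5.9841

Step 1: Compute the mean: 8.8571
Step 2: Sum of squared deviations from the mean: 214.8571
Step 3: Sample variance = 214.8571 / 6 = 35.8095
Step 4: Standard deviation = sqrt(35.8095) = 5.9841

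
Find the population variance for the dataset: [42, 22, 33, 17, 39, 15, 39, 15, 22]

109.6543

Step 1: Compute the mean: (42 + 22 + 33 + 17 + 39 + 15 + 39 + 15 + 22) / 9 = 27.1111
Step 2: Compute squared deviations from the mean:
  (42 - 27.1111)^2 = 221.679
  (22 - 27.1111)^2 = 26.1235
  (33 - 27.1111)^2 = 34.679
  (17 - 27.1111)^2 = 102.2346
  (39 - 27.1111)^2 = 141.3457
  (15 - 27.1111)^2 = 146.679
  (39 - 27.1111)^2 = 141.3457
  (15 - 27.1111)^2 = 146.679
  (22 - 27.1111)^2 = 26.1235
Step 3: Sum of squared deviations = 986.8889
Step 4: Population variance = 986.8889 / 9 = 109.6543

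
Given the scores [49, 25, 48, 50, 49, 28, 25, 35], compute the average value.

38.625

Step 1: Sum all values: 49 + 25 + 48 + 50 + 49 + 28 + 25 + 35 = 309
Step 2: Count the number of values: n = 8
Step 3: Mean = sum / n = 309 / 8 = 38.625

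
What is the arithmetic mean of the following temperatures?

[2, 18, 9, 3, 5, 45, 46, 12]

17.5

Step 1: Sum all values: 2 + 18 + 9 + 3 + 5 + 45 + 46 + 12 = 140
Step 2: Count the number of values: n = 8
Step 3: Mean = sum / n = 140 / 8 = 17.5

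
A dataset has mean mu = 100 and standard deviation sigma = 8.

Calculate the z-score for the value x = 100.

0

Step 1: Recall the z-score formula: z = (x - mu) / sigma
Step 2: Substitute values: z = (100 - 100) / 8
Step 3: z = 0 / 8 = 0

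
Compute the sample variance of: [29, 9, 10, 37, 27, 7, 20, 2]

155.4107

Step 1: Compute the mean: (29 + 9 + 10 + 37 + 27 + 7 + 20 + 2) / 8 = 17.625
Step 2: Compute squared deviations from the mean:
  (29 - 17.625)^2 = 129.3906
  (9 - 17.625)^2 = 74.3906
  (10 - 17.625)^2 = 58.1406
  (37 - 17.625)^2 = 375.3906
  (27 - 17.625)^2 = 87.8906
  (7 - 17.625)^2 = 112.8906
  (20 - 17.625)^2 = 5.6406
  (2 - 17.625)^2 = 244.1406
Step 3: Sum of squared deviations = 1087.875
Step 4: Sample variance = 1087.875 / 7 = 155.4107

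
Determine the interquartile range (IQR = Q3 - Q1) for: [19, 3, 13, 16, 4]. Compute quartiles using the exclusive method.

14

Step 1: Sort the data: [3, 4, 13, 16, 19]
Step 2: n = 5
Step 3: Using the exclusive quartile method:
  Q1 = 3.5
  Q2 (median) = 13
  Q3 = 17.5
  IQR = Q3 - Q1 = 17.5 - 3.5 = 14
Step 4: IQR = 14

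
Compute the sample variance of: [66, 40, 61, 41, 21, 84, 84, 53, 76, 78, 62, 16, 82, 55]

501.3462

Step 1: Compute the mean: (66 + 40 + 61 + 41 + 21 + 84 + 84 + 53 + 76 + 78 + 62 + 16 + 82 + 55) / 14 = 58.5
Step 2: Compute squared deviations from the mean:
  (66 - 58.5)^2 = 56.25
  (40 - 58.5)^2 = 342.25
  (61 - 58.5)^2 = 6.25
  (41 - 58.5)^2 = 306.25
  (21 - 58.5)^2 = 1406.25
  (84 - 58.5)^2 = 650.25
  (84 - 58.5)^2 = 650.25
  (53 - 58.5)^2 = 30.25
  (76 - 58.5)^2 = 306.25
  (78 - 58.5)^2 = 380.25
  (62 - 58.5)^2 = 12.25
  (16 - 58.5)^2 = 1806.25
  (82 - 58.5)^2 = 552.25
  (55 - 58.5)^2 = 12.25
Step 3: Sum of squared deviations = 6517.5
Step 4: Sample variance = 6517.5 / 13 = 501.3462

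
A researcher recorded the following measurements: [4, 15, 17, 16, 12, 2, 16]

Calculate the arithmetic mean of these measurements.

11.7143

Step 1: Sum all values: 4 + 15 + 17 + 16 + 12 + 2 + 16 = 82
Step 2: Count the number of values: n = 7
Step 3: Mean = sum / n = 82 / 7 = 11.7143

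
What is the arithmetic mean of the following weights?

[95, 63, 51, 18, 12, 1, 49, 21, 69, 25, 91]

45

Step 1: Sum all values: 95 + 63 + 51 + 18 + 12 + 1 + 49 + 21 + 69 + 25 + 91 = 495
Step 2: Count the number of values: n = 11
Step 3: Mean = sum / n = 495 / 11 = 45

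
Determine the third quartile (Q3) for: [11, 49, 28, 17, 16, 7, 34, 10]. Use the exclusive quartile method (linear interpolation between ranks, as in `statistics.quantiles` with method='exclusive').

32.5

Step 1: Sort the data: [7, 10, 11, 16, 17, 28, 34, 49]
Step 2: n = 8
Step 3: Using the exclusive quartile method:
  Q1 = 10.25
  Q2 (median) = 16.5
  Q3 = 32.5
  IQR = Q3 - Q1 = 32.5 - 10.25 = 22.25
Step 4: Q3 = 32.5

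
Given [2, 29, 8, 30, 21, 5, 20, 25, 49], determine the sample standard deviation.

14.7139

Step 1: Compute the mean: 21
Step 2: Sum of squared deviations from the mean: 1732
Step 3: Sample variance = 1732 / 8 = 216.5
Step 4: Standard deviation = sqrt(216.5) = 14.7139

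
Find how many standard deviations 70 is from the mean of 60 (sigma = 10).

1

Step 1: Recall the z-score formula: z = (x - mu) / sigma
Step 2: Substitute values: z = (70 - 60) / 10
Step 3: z = 10 / 10 = 1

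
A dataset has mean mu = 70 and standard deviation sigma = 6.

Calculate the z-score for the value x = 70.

0

Step 1: Recall the z-score formula: z = (x - mu) / sigma
Step 2: Substitute values: z = (70 - 70) / 6
Step 3: z = 0 / 6 = 0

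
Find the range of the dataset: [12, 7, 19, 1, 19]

18

Step 1: Identify the maximum value: max = 19
Step 2: Identify the minimum value: min = 1
Step 3: Range = max - min = 19 - 1 = 18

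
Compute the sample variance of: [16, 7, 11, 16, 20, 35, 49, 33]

203.6964

Step 1: Compute the mean: (16 + 7 + 11 + 16 + 20 + 35 + 49 + 33) / 8 = 23.375
Step 2: Compute squared deviations from the mean:
  (16 - 23.375)^2 = 54.3906
  (7 - 23.375)^2 = 268.1406
  (11 - 23.375)^2 = 153.1406
  (16 - 23.375)^2 = 54.3906
  (20 - 23.375)^2 = 11.3906
  (35 - 23.375)^2 = 135.1406
  (49 - 23.375)^2 = 656.6406
  (33 - 23.375)^2 = 92.6406
Step 3: Sum of squared deviations = 1425.875
Step 4: Sample variance = 1425.875 / 7 = 203.6964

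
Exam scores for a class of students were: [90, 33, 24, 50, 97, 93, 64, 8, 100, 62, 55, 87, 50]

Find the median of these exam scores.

62

Step 1: Sort the data in ascending order: [8, 24, 33, 50, 50, 55, 62, 64, 87, 90, 93, 97, 100]
Step 2: The number of values is n = 13.
Step 3: Since n is odd, the median is the middle value at position 7: 62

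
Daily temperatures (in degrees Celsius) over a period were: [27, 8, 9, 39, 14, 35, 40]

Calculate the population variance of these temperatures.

169.9592

Step 1: Compute the mean: (27 + 8 + 9 + 39 + 14 + 35 + 40) / 7 = 24.5714
Step 2: Compute squared deviations from the mean:
  (27 - 24.5714)^2 = 5.898
  (8 - 24.5714)^2 = 274.6122
  (9 - 24.5714)^2 = 242.4694
  (39 - 24.5714)^2 = 208.1837
  (14 - 24.5714)^2 = 111.7551
  (35 - 24.5714)^2 = 108.7551
  (40 - 24.5714)^2 = 238.0408
Step 3: Sum of squared deviations = 1189.7143
Step 4: Population variance = 1189.7143 / 7 = 169.9592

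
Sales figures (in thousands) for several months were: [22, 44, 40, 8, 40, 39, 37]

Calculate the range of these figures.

36

Step 1: Identify the maximum value: max = 44
Step 2: Identify the minimum value: min = 8
Step 3: Range = max - min = 44 - 8 = 36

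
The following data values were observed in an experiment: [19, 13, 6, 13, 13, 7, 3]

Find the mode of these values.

13

Step 1: Count the frequency of each value:
  3: appears 1 time(s)
  6: appears 1 time(s)
  7: appears 1 time(s)
  13: appears 3 time(s)
  19: appears 1 time(s)
Step 2: The value 13 appears most frequently (3 times).
Step 3: Mode = 13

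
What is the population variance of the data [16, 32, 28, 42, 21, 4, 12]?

142.4082

Step 1: Compute the mean: (16 + 32 + 28 + 42 + 21 + 4 + 12) / 7 = 22.1429
Step 2: Compute squared deviations from the mean:
  (16 - 22.1429)^2 = 37.7347
  (32 - 22.1429)^2 = 97.1633
  (28 - 22.1429)^2 = 34.3061
  (42 - 22.1429)^2 = 394.3061
  (21 - 22.1429)^2 = 1.3061
  (4 - 22.1429)^2 = 329.1633
  (12 - 22.1429)^2 = 102.8776
Step 3: Sum of squared deviations = 996.8571
Step 4: Population variance = 996.8571 / 7 = 142.4082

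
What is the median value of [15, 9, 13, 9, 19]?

13

Step 1: Sort the data in ascending order: [9, 9, 13, 15, 19]
Step 2: The number of values is n = 5.
Step 3: Since n is odd, the median is the middle value at position 3: 13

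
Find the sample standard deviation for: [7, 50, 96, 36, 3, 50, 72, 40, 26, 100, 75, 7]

33.5528

Step 1: Compute the mean: 46.8333
Step 2: Sum of squared deviations from the mean: 12383.6667
Step 3: Sample variance = 12383.6667 / 11 = 1125.7879
Step 4: Standard deviation = sqrt(1125.7879) = 33.5528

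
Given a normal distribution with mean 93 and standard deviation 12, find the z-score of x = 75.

-1.5

Step 1: Recall the z-score formula: z = (x - mu) / sigma
Step 2: Substitute values: z = (75 - 93) / 12
Step 3: z = -18 / 12 = -1.5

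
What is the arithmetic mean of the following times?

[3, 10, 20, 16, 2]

10.2

Step 1: Sum all values: 3 + 10 + 20 + 16 + 2 = 51
Step 2: Count the number of values: n = 5
Step 3: Mean = sum / n = 51 / 5 = 10.2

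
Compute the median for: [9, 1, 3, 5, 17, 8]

6.5

Step 1: Sort the data in ascending order: [1, 3, 5, 8, 9, 17]
Step 2: The number of values is n = 6.
Step 3: Since n is even, the median is the average of positions 3 and 4:
  Median = (5 + 8) / 2 = 6.5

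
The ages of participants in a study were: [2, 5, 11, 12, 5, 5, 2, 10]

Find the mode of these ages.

5

Step 1: Count the frequency of each value:
  2: appears 2 time(s)
  5: appears 3 time(s)
  10: appears 1 time(s)
  11: appears 1 time(s)
  12: appears 1 time(s)
Step 2: The value 5 appears most frequently (3 times).
Step 3: Mode = 5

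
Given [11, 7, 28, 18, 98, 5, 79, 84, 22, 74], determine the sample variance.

1335.1556

Step 1: Compute the mean: (11 + 7 + 28 + 18 + 98 + 5 + 79 + 84 + 22 + 74) / 10 = 42.6
Step 2: Compute squared deviations from the mean:
  (11 - 42.6)^2 = 998.56
  (7 - 42.6)^2 = 1267.36
  (28 - 42.6)^2 = 213.16
  (18 - 42.6)^2 = 605.16
  (98 - 42.6)^2 = 3069.16
  (5 - 42.6)^2 = 1413.76
  (79 - 42.6)^2 = 1324.96
  (84 - 42.6)^2 = 1713.96
  (22 - 42.6)^2 = 424.36
  (74 - 42.6)^2 = 985.96
Step 3: Sum of squared deviations = 12016.4
Step 4: Sample variance = 12016.4 / 9 = 1335.1556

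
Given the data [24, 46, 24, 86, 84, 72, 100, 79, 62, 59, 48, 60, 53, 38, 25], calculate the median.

59

Step 1: Sort the data in ascending order: [24, 24, 25, 38, 46, 48, 53, 59, 60, 62, 72, 79, 84, 86, 100]
Step 2: The number of values is n = 15.
Step 3: Since n is odd, the median is the middle value at position 8: 59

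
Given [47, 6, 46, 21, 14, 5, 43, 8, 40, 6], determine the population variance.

300.24

Step 1: Compute the mean: (47 + 6 + 46 + 21 + 14 + 5 + 43 + 8 + 40 + 6) / 10 = 23.6
Step 2: Compute squared deviations from the mean:
  (47 - 23.6)^2 = 547.56
  (6 - 23.6)^2 = 309.76
  (46 - 23.6)^2 = 501.76
  (21 - 23.6)^2 = 6.76
  (14 - 23.6)^2 = 92.16
  (5 - 23.6)^2 = 345.96
  (43 - 23.6)^2 = 376.36
  (8 - 23.6)^2 = 243.36
  (40 - 23.6)^2 = 268.96
  (6 - 23.6)^2 = 309.76
Step 3: Sum of squared deviations = 3002.4
Step 4: Population variance = 3002.4 / 10 = 300.24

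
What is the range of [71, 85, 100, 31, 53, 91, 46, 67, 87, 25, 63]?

75

Step 1: Identify the maximum value: max = 100
Step 2: Identify the minimum value: min = 25
Step 3: Range = max - min = 100 - 25 = 75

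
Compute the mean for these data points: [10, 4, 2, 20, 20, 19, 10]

12.1429

Step 1: Sum all values: 10 + 4 + 2 + 20 + 20 + 19 + 10 = 85
Step 2: Count the number of values: n = 7
Step 3: Mean = sum / n = 85 / 7 = 12.1429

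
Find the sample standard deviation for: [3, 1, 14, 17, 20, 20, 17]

7.9042

Step 1: Compute the mean: 13.1429
Step 2: Sum of squared deviations from the mean: 374.8571
Step 3: Sample variance = 374.8571 / 6 = 62.4762
Step 4: Standard deviation = sqrt(62.4762) = 7.9042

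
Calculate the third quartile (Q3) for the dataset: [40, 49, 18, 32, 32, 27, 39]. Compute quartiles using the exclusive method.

40

Step 1: Sort the data: [18, 27, 32, 32, 39, 40, 49]
Step 2: n = 7
Step 3: Using the exclusive quartile method:
  Q1 = 27
  Q2 (median) = 32
  Q3 = 40
  IQR = Q3 - Q1 = 40 - 27 = 13
Step 4: Q3 = 40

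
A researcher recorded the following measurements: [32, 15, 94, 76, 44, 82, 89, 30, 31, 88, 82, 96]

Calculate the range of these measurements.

81

Step 1: Identify the maximum value: max = 96
Step 2: Identify the minimum value: min = 15
Step 3: Range = max - min = 96 - 15 = 81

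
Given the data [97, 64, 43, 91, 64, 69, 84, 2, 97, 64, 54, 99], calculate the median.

66.5

Step 1: Sort the data in ascending order: [2, 43, 54, 64, 64, 64, 69, 84, 91, 97, 97, 99]
Step 2: The number of values is n = 12.
Step 3: Since n is even, the median is the average of positions 6 and 7:
  Median = (64 + 69) / 2 = 66.5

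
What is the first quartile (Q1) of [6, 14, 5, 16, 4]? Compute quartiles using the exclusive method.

4.5

Step 1: Sort the data: [4, 5, 6, 14, 16]
Step 2: n = 5
Step 3: Using the exclusive quartile method:
  Q1 = 4.5
  Q2 (median) = 6
  Q3 = 15
  IQR = Q3 - Q1 = 15 - 4.5 = 10.5
Step 4: Q1 = 4.5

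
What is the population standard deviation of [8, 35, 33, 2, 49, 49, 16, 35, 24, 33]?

15.0479

Step 1: Compute the mean: 28.4
Step 2: Sum of squared deviations from the mean: 2264.4
Step 3: Population variance = 2264.4 / 10 = 226.44
Step 4: Standard deviation = sqrt(226.44) = 15.0479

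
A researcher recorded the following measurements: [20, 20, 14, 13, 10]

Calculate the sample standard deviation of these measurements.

4.4497

Step 1: Compute the mean: 15.4
Step 2: Sum of squared deviations from the mean: 79.2
Step 3: Sample variance = 79.2 / 4 = 19.8
Step 4: Standard deviation = sqrt(19.8) = 4.4497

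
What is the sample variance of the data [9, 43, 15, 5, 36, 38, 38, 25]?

218.4107

Step 1: Compute the mean: (9 + 43 + 15 + 5 + 36 + 38 + 38 + 25) / 8 = 26.125
Step 2: Compute squared deviations from the mean:
  (9 - 26.125)^2 = 293.2656
  (43 - 26.125)^2 = 284.7656
  (15 - 26.125)^2 = 123.7656
  (5 - 26.125)^2 = 446.2656
  (36 - 26.125)^2 = 97.5156
  (38 - 26.125)^2 = 141.0156
  (38 - 26.125)^2 = 141.0156
  (25 - 26.125)^2 = 1.2656
Step 3: Sum of squared deviations = 1528.875
Step 4: Sample variance = 1528.875 / 7 = 218.4107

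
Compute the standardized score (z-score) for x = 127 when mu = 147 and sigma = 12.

-1.6667

Step 1: Recall the z-score formula: z = (x - mu) / sigma
Step 2: Substitute values: z = (127 - 147) / 12
Step 3: z = -20 / 12 = -1.6667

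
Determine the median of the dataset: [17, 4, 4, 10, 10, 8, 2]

8

Step 1: Sort the data in ascending order: [2, 4, 4, 8, 10, 10, 17]
Step 2: The number of values is n = 7.
Step 3: Since n is odd, the median is the middle value at position 4: 8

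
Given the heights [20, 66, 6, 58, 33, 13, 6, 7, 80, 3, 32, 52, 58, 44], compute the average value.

34.1429

Step 1: Sum all values: 20 + 66 + 6 + 58 + 33 + 13 + 6 + 7 + 80 + 3 + 32 + 52 + 58 + 44 = 478
Step 2: Count the number of values: n = 14
Step 3: Mean = sum / n = 478 / 14 = 34.1429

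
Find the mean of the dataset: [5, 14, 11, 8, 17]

11

Step 1: Sum all values: 5 + 14 + 11 + 8 + 17 = 55
Step 2: Count the number of values: n = 5
Step 3: Mean = sum / n = 55 / 5 = 11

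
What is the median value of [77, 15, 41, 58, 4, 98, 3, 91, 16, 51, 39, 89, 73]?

51

Step 1: Sort the data in ascending order: [3, 4, 15, 16, 39, 41, 51, 58, 73, 77, 89, 91, 98]
Step 2: The number of values is n = 13.
Step 3: Since n is odd, the median is the middle value at position 7: 51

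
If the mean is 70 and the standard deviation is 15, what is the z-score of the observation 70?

0

Step 1: Recall the z-score formula: z = (x - mu) / sigma
Step 2: Substitute values: z = (70 - 70) / 15
Step 3: z = 0 / 15 = 0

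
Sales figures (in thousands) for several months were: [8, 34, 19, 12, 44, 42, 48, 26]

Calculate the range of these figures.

40

Step 1: Identify the maximum value: max = 48
Step 2: Identify the minimum value: min = 8
Step 3: Range = max - min = 48 - 8 = 40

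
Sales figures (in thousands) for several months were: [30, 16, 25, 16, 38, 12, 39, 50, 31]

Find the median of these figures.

30

Step 1: Sort the data in ascending order: [12, 16, 16, 25, 30, 31, 38, 39, 50]
Step 2: The number of values is n = 9.
Step 3: Since n is odd, the median is the middle value at position 5: 30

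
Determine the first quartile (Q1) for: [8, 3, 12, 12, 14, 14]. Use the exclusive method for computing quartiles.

6.75

Step 1: Sort the data: [3, 8, 12, 12, 14, 14]
Step 2: n = 6
Step 3: Using the exclusive quartile method:
  Q1 = 6.75
  Q2 (median) = 12
  Q3 = 14
  IQR = Q3 - Q1 = 14 - 6.75 = 7.25
Step 4: Q1 = 6.75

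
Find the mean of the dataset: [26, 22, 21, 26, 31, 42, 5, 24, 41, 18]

25.6

Step 1: Sum all values: 26 + 22 + 21 + 26 + 31 + 42 + 5 + 24 + 41 + 18 = 256
Step 2: Count the number of values: n = 10
Step 3: Mean = sum / n = 256 / 10 = 25.6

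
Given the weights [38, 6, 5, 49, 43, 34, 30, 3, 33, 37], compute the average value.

27.8

Step 1: Sum all values: 38 + 6 + 5 + 49 + 43 + 34 + 30 + 3 + 33 + 37 = 278
Step 2: Count the number of values: n = 10
Step 3: Mean = sum / n = 278 / 10 = 27.8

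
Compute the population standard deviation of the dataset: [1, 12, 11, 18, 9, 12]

5.058

Step 1: Compute the mean: 10.5
Step 2: Sum of squared deviations from the mean: 153.5
Step 3: Population variance = 153.5 / 6 = 25.5833
Step 4: Standard deviation = sqrt(25.5833) = 5.058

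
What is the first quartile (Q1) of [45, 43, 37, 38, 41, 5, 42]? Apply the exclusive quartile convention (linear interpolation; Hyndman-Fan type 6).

37

Step 1: Sort the data: [5, 37, 38, 41, 42, 43, 45]
Step 2: n = 7
Step 3: Using the exclusive quartile method:
  Q1 = 37
  Q2 (median) = 41
  Q3 = 43
  IQR = Q3 - Q1 = 43 - 37 = 6
Step 4: Q1 = 37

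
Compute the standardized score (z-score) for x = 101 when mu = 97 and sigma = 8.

0.5

Step 1: Recall the z-score formula: z = (x - mu) / sigma
Step 2: Substitute values: z = (101 - 97) / 8
Step 3: z = 4 / 8 = 0.5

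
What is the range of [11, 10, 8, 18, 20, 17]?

12

Step 1: Identify the maximum value: max = 20
Step 2: Identify the minimum value: min = 8
Step 3: Range = max - min = 20 - 8 = 12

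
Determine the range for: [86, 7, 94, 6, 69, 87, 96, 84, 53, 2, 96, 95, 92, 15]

94

Step 1: Identify the maximum value: max = 96
Step 2: Identify the minimum value: min = 2
Step 3: Range = max - min = 96 - 2 = 94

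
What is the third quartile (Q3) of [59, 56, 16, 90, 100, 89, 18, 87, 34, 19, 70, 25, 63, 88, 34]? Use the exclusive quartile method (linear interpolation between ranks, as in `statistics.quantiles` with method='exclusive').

88

Step 1: Sort the data: [16, 18, 19, 25, 34, 34, 56, 59, 63, 70, 87, 88, 89, 90, 100]
Step 2: n = 15
Step 3: Using the exclusive quartile method:
  Q1 = 25
  Q2 (median) = 59
  Q3 = 88
  IQR = Q3 - Q1 = 88 - 25 = 63
Step 4: Q3 = 88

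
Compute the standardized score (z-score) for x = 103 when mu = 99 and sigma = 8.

0.5

Step 1: Recall the z-score formula: z = (x - mu) / sigma
Step 2: Substitute values: z = (103 - 99) / 8
Step 3: z = 4 / 8 = 0.5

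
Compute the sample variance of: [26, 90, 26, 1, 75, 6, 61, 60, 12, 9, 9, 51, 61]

901.6026

Step 1: Compute the mean: (26 + 90 + 26 + 1 + 75 + 6 + 61 + 60 + 12 + 9 + 9 + 51 + 61) / 13 = 37.4615
Step 2: Compute squared deviations from the mean:
  (26 - 37.4615)^2 = 131.3669
  (90 - 37.4615)^2 = 2760.2899
  (26 - 37.4615)^2 = 131.3669
  (1 - 37.4615)^2 = 1329.4438
  (75 - 37.4615)^2 = 1409.1361
  (6 - 37.4615)^2 = 989.8284
  (61 - 37.4615)^2 = 554.0592
  (60 - 37.4615)^2 = 507.9822
  (12 - 37.4615)^2 = 648.2899
  (9 - 37.4615)^2 = 810.0592
  (9 - 37.4615)^2 = 810.0592
  (51 - 37.4615)^2 = 183.2899
  (61 - 37.4615)^2 = 554.0592
Step 3: Sum of squared deviations = 10819.2308
Step 4: Sample variance = 10819.2308 / 12 = 901.6026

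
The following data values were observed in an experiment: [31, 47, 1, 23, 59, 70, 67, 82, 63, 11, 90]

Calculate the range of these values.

89

Step 1: Identify the maximum value: max = 90
Step 2: Identify the minimum value: min = 1
Step 3: Range = max - min = 90 - 1 = 89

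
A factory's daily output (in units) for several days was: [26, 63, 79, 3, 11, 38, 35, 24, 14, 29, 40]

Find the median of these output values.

29

Step 1: Sort the data in ascending order: [3, 11, 14, 24, 26, 29, 35, 38, 40, 63, 79]
Step 2: The number of values is n = 11.
Step 3: Since n is odd, the median is the middle value at position 6: 29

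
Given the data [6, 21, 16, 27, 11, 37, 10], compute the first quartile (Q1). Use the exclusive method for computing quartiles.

10

Step 1: Sort the data: [6, 10, 11, 16, 21, 27, 37]
Step 2: n = 7
Step 3: Using the exclusive quartile method:
  Q1 = 10
  Q2 (median) = 16
  Q3 = 27
  IQR = Q3 - Q1 = 27 - 10 = 17
Step 4: Q1 = 10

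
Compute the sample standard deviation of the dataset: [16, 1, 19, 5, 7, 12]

6.8702

Step 1: Compute the mean: 10
Step 2: Sum of squared deviations from the mean: 236
Step 3: Sample variance = 236 / 5 = 47.2
Step 4: Standard deviation = sqrt(47.2) = 6.8702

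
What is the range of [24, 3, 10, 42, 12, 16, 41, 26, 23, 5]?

39

Step 1: Identify the maximum value: max = 42
Step 2: Identify the minimum value: min = 3
Step 3: Range = max - min = 42 - 3 = 39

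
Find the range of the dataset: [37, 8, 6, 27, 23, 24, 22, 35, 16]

31

Step 1: Identify the maximum value: max = 37
Step 2: Identify the minimum value: min = 6
Step 3: Range = max - min = 37 - 6 = 31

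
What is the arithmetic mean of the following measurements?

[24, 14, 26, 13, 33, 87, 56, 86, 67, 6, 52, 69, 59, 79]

47.9286

Step 1: Sum all values: 24 + 14 + 26 + 13 + 33 + 87 + 56 + 86 + 67 + 6 + 52 + 69 + 59 + 79 = 671
Step 2: Count the number of values: n = 14
Step 3: Mean = sum / n = 671 / 14 = 47.9286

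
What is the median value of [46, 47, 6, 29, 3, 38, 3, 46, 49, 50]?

42

Step 1: Sort the data in ascending order: [3, 3, 6, 29, 38, 46, 46, 47, 49, 50]
Step 2: The number of values is n = 10.
Step 3: Since n is even, the median is the average of positions 5 and 6:
  Median = (38 + 46) / 2 = 42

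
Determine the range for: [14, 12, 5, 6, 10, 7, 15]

10

Step 1: Identify the maximum value: max = 15
Step 2: Identify the minimum value: min = 5
Step 3: Range = max - min = 15 - 5 = 10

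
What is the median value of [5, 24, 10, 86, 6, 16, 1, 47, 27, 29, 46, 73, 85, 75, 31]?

29

Step 1: Sort the data in ascending order: [1, 5, 6, 10, 16, 24, 27, 29, 31, 46, 47, 73, 75, 85, 86]
Step 2: The number of values is n = 15.
Step 3: Since n is odd, the median is the middle value at position 8: 29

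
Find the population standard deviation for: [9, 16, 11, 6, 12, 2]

4.4597

Step 1: Compute the mean: 9.3333
Step 2: Sum of squared deviations from the mean: 119.3333
Step 3: Population variance = 119.3333 / 6 = 19.8889
Step 4: Standard deviation = sqrt(19.8889) = 4.4597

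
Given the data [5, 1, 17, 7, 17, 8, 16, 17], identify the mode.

17

Step 1: Count the frequency of each value:
  1: appears 1 time(s)
  5: appears 1 time(s)
  7: appears 1 time(s)
  8: appears 1 time(s)
  16: appears 1 time(s)
  17: appears 3 time(s)
Step 2: The value 17 appears most frequently (3 times).
Step 3: Mode = 17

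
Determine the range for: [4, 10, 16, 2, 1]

15

Step 1: Identify the maximum value: max = 16
Step 2: Identify the minimum value: min = 1
Step 3: Range = max - min = 16 - 1 = 15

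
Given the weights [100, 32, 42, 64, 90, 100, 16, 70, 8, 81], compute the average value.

60.3

Step 1: Sum all values: 100 + 32 + 42 + 64 + 90 + 100 + 16 + 70 + 8 + 81 = 603
Step 2: Count the number of values: n = 10
Step 3: Mean = sum / n = 603 / 10 = 60.3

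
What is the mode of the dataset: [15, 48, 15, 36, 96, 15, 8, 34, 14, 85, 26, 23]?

15

Step 1: Count the frequency of each value:
  8: appears 1 time(s)
  14: appears 1 time(s)
  15: appears 3 time(s)
  23: appears 1 time(s)
  26: appears 1 time(s)
  34: appears 1 time(s)
  36: appears 1 time(s)
  48: appears 1 time(s)
  85: appears 1 time(s)
  96: appears 1 time(s)
Step 2: The value 15 appears most frequently (3 times).
Step 3: Mode = 15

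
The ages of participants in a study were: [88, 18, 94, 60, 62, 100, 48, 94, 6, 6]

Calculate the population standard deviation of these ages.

35.1886

Step 1: Compute the mean: 57.6
Step 2: Sum of squared deviations from the mean: 12382.4
Step 3: Population variance = 12382.4 / 10 = 1238.24
Step 4: Standard deviation = sqrt(1238.24) = 35.1886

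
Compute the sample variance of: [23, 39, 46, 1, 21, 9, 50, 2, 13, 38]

327.7333

Step 1: Compute the mean: (23 + 39 + 46 + 1 + 21 + 9 + 50 + 2 + 13 + 38) / 10 = 24.2
Step 2: Compute squared deviations from the mean:
  (23 - 24.2)^2 = 1.44
  (39 - 24.2)^2 = 219.04
  (46 - 24.2)^2 = 475.24
  (1 - 24.2)^2 = 538.24
  (21 - 24.2)^2 = 10.24
  (9 - 24.2)^2 = 231.04
  (50 - 24.2)^2 = 665.64
  (2 - 24.2)^2 = 492.84
  (13 - 24.2)^2 = 125.44
  (38 - 24.2)^2 = 190.44
Step 3: Sum of squared deviations = 2949.6
Step 4: Sample variance = 2949.6 / 9 = 327.7333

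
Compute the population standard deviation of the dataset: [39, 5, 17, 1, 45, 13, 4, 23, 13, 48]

16.4973

Step 1: Compute the mean: 20.8
Step 2: Sum of squared deviations from the mean: 2721.6
Step 3: Population variance = 2721.6 / 10 = 272.16
Step 4: Standard deviation = sqrt(272.16) = 16.4973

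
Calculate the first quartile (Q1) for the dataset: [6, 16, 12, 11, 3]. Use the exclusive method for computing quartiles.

4.5

Step 1: Sort the data: [3, 6, 11, 12, 16]
Step 2: n = 5
Step 3: Using the exclusive quartile method:
  Q1 = 4.5
  Q2 (median) = 11
  Q3 = 14
  IQR = Q3 - Q1 = 14 - 4.5 = 9.5
Step 4: Q1 = 4.5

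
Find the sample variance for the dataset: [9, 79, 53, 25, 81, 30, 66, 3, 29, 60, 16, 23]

735

Step 1: Compute the mean: (9 + 79 + 53 + 25 + 81 + 30 + 66 + 3 + 29 + 60 + 16 + 23) / 12 = 39.5
Step 2: Compute squared deviations from the mean:
  (9 - 39.5)^2 = 930.25
  (79 - 39.5)^2 = 1560.25
  (53 - 39.5)^2 = 182.25
  (25 - 39.5)^2 = 210.25
  (81 - 39.5)^2 = 1722.25
  (30 - 39.5)^2 = 90.25
  (66 - 39.5)^2 = 702.25
  (3 - 39.5)^2 = 1332.25
  (29 - 39.5)^2 = 110.25
  (60 - 39.5)^2 = 420.25
  (16 - 39.5)^2 = 552.25
  (23 - 39.5)^2 = 272.25
Step 3: Sum of squared deviations = 8085
Step 4: Sample variance = 8085 / 11 = 735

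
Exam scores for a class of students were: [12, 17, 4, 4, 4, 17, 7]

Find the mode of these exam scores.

4

Step 1: Count the frequency of each value:
  4: appears 3 time(s)
  7: appears 1 time(s)
  12: appears 1 time(s)
  17: appears 2 time(s)
Step 2: The value 4 appears most frequently (3 times).
Step 3: Mode = 4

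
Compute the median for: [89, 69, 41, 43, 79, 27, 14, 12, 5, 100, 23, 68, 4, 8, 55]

41

Step 1: Sort the data in ascending order: [4, 5, 8, 12, 14, 23, 27, 41, 43, 55, 68, 69, 79, 89, 100]
Step 2: The number of values is n = 15.
Step 3: Since n is odd, the median is the middle value at position 8: 41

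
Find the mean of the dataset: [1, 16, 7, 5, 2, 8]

6.5

Step 1: Sum all values: 1 + 16 + 7 + 5 + 2 + 8 = 39
Step 2: Count the number of values: n = 6
Step 3: Mean = sum / n = 39 / 6 = 6.5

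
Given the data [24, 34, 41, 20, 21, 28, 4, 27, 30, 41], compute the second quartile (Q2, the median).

27.5

Step 1: Sort the data: [4, 20, 21, 24, 27, 28, 30, 34, 41, 41]
Step 2: n = 10
Step 3: Q2 is the median. Since n is even, it is the average of the values at positions 5 and 6:
  Q2 = (27 + 28) / 2 = 27.5
Step 4: Q2 = 27.5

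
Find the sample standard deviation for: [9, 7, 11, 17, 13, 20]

4.916

Step 1: Compute the mean: 12.8333
Step 2: Sum of squared deviations from the mean: 120.8333
Step 3: Sample variance = 120.8333 / 5 = 24.1667
Step 4: Standard deviation = sqrt(24.1667) = 4.916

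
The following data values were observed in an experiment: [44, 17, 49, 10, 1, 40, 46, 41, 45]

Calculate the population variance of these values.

290.0247

Step 1: Compute the mean: (44 + 17 + 49 + 10 + 1 + 40 + 46 + 41 + 45) / 9 = 32.5556
Step 2: Compute squared deviations from the mean:
  (44 - 32.5556)^2 = 130.9753
  (17 - 32.5556)^2 = 241.9753
  (49 - 32.5556)^2 = 270.4198
  (10 - 32.5556)^2 = 508.7531
  (1 - 32.5556)^2 = 995.7531
  (40 - 32.5556)^2 = 55.4198
  (46 - 32.5556)^2 = 180.7531
  (41 - 32.5556)^2 = 71.3086
  (45 - 32.5556)^2 = 154.8642
Step 3: Sum of squared deviations = 2610.2222
Step 4: Population variance = 2610.2222 / 9 = 290.0247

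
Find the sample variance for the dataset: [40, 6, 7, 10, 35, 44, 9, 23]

253.0714

Step 1: Compute the mean: (40 + 6 + 7 + 10 + 35 + 44 + 9 + 23) / 8 = 21.75
Step 2: Compute squared deviations from the mean:
  (40 - 21.75)^2 = 333.0625
  (6 - 21.75)^2 = 248.0625
  (7 - 21.75)^2 = 217.5625
  (10 - 21.75)^2 = 138.0625
  (35 - 21.75)^2 = 175.5625
  (44 - 21.75)^2 = 495.0625
  (9 - 21.75)^2 = 162.5625
  (23 - 21.75)^2 = 1.5625
Step 3: Sum of squared deviations = 1771.5
Step 4: Sample variance = 1771.5 / 7 = 253.0714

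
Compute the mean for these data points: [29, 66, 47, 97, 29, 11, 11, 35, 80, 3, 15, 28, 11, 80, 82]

41.6

Step 1: Sum all values: 29 + 66 + 47 + 97 + 29 + 11 + 11 + 35 + 80 + 3 + 15 + 28 + 11 + 80 + 82 = 624
Step 2: Count the number of values: n = 15
Step 3: Mean = sum / n = 624 / 15 = 41.6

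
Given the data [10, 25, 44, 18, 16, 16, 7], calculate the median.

16

Step 1: Sort the data in ascending order: [7, 10, 16, 16, 18, 25, 44]
Step 2: The number of values is n = 7.
Step 3: Since n is odd, the median is the middle value at position 4: 16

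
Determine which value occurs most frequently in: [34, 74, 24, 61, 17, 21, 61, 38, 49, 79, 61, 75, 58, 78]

61

Step 1: Count the frequency of each value:
  17: appears 1 time(s)
  21: appears 1 time(s)
  24: appears 1 time(s)
  34: appears 1 time(s)
  38: appears 1 time(s)
  49: appears 1 time(s)
  58: appears 1 time(s)
  61: appears 3 time(s)
  74: appears 1 time(s)
  75: appears 1 time(s)
  78: appears 1 time(s)
  79: appears 1 time(s)
Step 2: The value 61 appears most frequently (3 times).
Step 3: Mode = 61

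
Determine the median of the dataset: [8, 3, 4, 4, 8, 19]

6

Step 1: Sort the data in ascending order: [3, 4, 4, 8, 8, 19]
Step 2: The number of values is n = 6.
Step 3: Since n is even, the median is the average of positions 3 and 4:
  Median = (4 + 8) / 2 = 6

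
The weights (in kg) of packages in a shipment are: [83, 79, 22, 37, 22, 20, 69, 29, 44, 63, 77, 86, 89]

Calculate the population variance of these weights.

672.5444

Step 1: Compute the mean: (83 + 79 + 22 + 37 + 22 + 20 + 69 + 29 + 44 + 63 + 77 + 86 + 89) / 13 = 55.3846
Step 2: Compute squared deviations from the mean:
  (83 - 55.3846)^2 = 762.6095
  (79 - 55.3846)^2 = 557.6864
  (22 - 55.3846)^2 = 1114.5325
  (37 - 55.3846)^2 = 337.9941
  (22 - 55.3846)^2 = 1114.5325
  (20 - 55.3846)^2 = 1252.071
  (69 - 55.3846)^2 = 185.3787
  (29 - 55.3846)^2 = 696.1479
  (44 - 55.3846)^2 = 129.6095
  (63 - 55.3846)^2 = 57.9941
  (77 - 55.3846)^2 = 467.2249
  (86 - 55.3846)^2 = 937.3018
  (89 - 55.3846)^2 = 1129.9941
Step 3: Sum of squared deviations = 8743.0769
Step 4: Population variance = 8743.0769 / 13 = 672.5444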